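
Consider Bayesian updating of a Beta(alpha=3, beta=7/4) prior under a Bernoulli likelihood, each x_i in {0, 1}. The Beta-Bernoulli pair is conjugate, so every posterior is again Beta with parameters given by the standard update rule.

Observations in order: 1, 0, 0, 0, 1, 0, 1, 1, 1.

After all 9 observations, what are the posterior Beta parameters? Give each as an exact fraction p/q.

alpha=8, beta=23/4

obs 1: x=1 → posterior Beta(4, 7/4)
obs 2: x=0 → posterior Beta(4, 11/4)
obs 3: x=0 → posterior Beta(4, 15/4)
obs 4: x=0 → posterior Beta(4, 19/4)
obs 5: x=1 → posterior Beta(5, 19/4)
obs 6: x=0 → posterior Beta(5, 23/4)
obs 7: x=1 → posterior Beta(6, 23/4)
obs 8: x=1 → posterior Beta(7, 23/4)
obs 9: x=1 → posterior Beta(8, 23/4)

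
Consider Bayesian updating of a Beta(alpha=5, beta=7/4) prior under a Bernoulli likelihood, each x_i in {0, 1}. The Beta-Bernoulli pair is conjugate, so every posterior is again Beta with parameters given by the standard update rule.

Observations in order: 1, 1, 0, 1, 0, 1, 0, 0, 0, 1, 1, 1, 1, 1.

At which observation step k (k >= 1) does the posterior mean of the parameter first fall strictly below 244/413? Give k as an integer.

k = 9

obs 1: x=1 → posterior Beta(6, 7/4)
obs 2: x=1 → posterior Beta(7, 7/4)
obs 3: x=0 → posterior Beta(7, 11/4)
obs 4: x=1 → posterior Beta(8, 11/4)
obs 5: x=0 → posterior Beta(8, 15/4)
obs 6: x=1 → posterior Beta(9, 15/4)
obs 7: x=0 → posterior Beta(9, 19/4)
obs 8: x=0 → posterior Beta(9, 23/4)
obs 9: x=0 → posterior Beta(9, 27/4)
obs 10: x=1 → posterior Beta(10, 27/4)
obs 11: x=1 → posterior Beta(11, 27/4)
obs 12: x=1 → posterior Beta(12, 27/4)
obs 13: x=1 → posterior Beta(13, 27/4)
obs 14: x=1 → posterior Beta(14, 27/4)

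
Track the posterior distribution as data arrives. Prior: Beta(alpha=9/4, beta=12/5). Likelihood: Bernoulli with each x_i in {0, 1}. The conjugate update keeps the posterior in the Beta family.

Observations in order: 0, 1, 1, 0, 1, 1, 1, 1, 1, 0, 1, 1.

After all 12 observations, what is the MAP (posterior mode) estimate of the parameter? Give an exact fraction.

obs 1: x=0 → posterior Beta(9/4, 17/5)
obs 2: x=1 → posterior Beta(13/4, 17/5)
obs 3: x=1 → posterior Beta(17/4, 17/5)
obs 4: x=0 → posterior Beta(17/4, 22/5)
obs 5: x=1 → posterior Beta(21/4, 22/5)
obs 6: x=1 → posterior Beta(25/4, 22/5)
obs 7: x=1 → posterior Beta(29/4, 22/5)
obs 8: x=1 → posterior Beta(33/4, 22/5)
obs 9: x=1 → posterior Beta(37/4, 22/5)
obs 10: x=0 → posterior Beta(37/4, 27/5)
obs 11: x=1 → posterior Beta(41/4, 27/5)
obs 12: x=1 → posterior Beta(45/4, 27/5)

205/293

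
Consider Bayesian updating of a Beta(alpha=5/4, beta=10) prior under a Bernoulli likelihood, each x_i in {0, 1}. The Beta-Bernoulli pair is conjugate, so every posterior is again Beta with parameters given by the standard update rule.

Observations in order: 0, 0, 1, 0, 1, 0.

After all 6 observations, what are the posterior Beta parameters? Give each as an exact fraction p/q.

alpha=13/4, beta=14

obs 1: x=0 → posterior Beta(5/4, 11)
obs 2: x=0 → posterior Beta(5/4, 12)
obs 3: x=1 → posterior Beta(9/4, 12)
obs 4: x=0 → posterior Beta(9/4, 13)
obs 5: x=1 → posterior Beta(13/4, 13)
obs 6: x=0 → posterior Beta(13/4, 14)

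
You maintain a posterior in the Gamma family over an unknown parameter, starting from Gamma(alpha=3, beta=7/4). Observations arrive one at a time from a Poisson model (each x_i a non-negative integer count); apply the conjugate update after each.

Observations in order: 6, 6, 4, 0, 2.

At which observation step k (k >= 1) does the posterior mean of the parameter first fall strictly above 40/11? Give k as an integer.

k = 2

obs 1: x=6 → posterior Gamma(9, 11/4)
obs 2: x=6 → posterior Gamma(15, 15/4)
obs 3: x=4 → posterior Gamma(19, 19/4)
obs 4: x=0 → posterior Gamma(19, 23/4)
obs 5: x=2 → posterior Gamma(21, 27/4)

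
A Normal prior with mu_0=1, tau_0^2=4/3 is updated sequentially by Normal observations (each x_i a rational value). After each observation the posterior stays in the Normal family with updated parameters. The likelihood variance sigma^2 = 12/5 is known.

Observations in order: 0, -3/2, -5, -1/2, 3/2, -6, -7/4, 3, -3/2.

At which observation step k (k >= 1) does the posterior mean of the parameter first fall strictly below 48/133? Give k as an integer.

k = 2

obs 1: x=0 → posterior Normal(9/14, 6/7)
obs 2: x=-3/2 → posterior Normal(3/38, 12/19)
obs 3: x=-5 → posterior Normal(-47/48, 1/2)
obs 4: x=-1/2 → posterior Normal(-26/29, 12/29)
obs 5: x=3/2 → posterior Normal(-37/68, 6/17)
obs 6: x=-6 → posterior Normal(-97/78, 4/13)
obs 7: x=-7/4 → posterior Normal(-229/176, 3/11)
obs 8: x=3 → posterior Normal(-169/196, 12/49)
obs 9: x=-3/2 → posterior Normal(-199/216, 2/9)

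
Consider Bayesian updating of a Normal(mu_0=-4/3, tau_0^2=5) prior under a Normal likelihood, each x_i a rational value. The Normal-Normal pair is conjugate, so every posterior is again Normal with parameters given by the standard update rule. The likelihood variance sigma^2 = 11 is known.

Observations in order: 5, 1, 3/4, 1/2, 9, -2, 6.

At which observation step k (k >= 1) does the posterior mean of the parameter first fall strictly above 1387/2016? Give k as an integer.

obs 1: x=5 → posterior Normal(31/48, 55/16)
obs 2: x=1 → posterior Normal(46/63, 55/21)
obs 3: x=3/4 → posterior Normal(229/312, 55/26)
obs 4: x=1/2 → posterior Normal(259/372, 55/31)
obs 5: x=9 → posterior Normal(799/432, 55/36)
obs 6: x=-2 → posterior Normal(679/492, 55/41)
obs 7: x=6 → posterior Normal(1039/552, 55/46)

k = 2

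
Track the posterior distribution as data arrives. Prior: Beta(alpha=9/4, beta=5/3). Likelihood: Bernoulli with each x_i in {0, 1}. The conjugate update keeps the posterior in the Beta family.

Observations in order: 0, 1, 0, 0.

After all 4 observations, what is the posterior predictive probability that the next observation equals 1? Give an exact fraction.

39/95

obs 1: x=0 → posterior Beta(9/4, 8/3)
obs 2: x=1 → posterior Beta(13/4, 8/3)
obs 3: x=0 → posterior Beta(13/4, 11/3)
obs 4: x=0 → posterior Beta(13/4, 14/3)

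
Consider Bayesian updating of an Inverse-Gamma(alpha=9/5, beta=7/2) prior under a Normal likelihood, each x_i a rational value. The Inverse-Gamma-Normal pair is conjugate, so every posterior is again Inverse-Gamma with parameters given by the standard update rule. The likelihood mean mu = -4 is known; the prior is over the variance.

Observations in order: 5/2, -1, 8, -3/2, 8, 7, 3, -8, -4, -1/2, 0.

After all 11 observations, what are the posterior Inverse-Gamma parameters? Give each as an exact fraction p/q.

alpha=73/10, beta=2267/8

obs 1: x=5/2 → posterior Inverse-Gamma(23/10, 197/8)
obs 2: x=-1 → posterior Inverse-Gamma(14/5, 233/8)
obs 3: x=8 → posterior Inverse-Gamma(33/10, 809/8)
obs 4: x=-3/2 → posterior Inverse-Gamma(19/5, 417/4)
obs 5: x=8 → posterior Inverse-Gamma(43/10, 705/4)
obs 6: x=7 → posterior Inverse-Gamma(24/5, 947/4)
obs 7: x=3 → posterior Inverse-Gamma(53/10, 1045/4)
obs 8: x=-8 → posterior Inverse-Gamma(29/5, 1077/4)
obs 9: x=-4 → posterior Inverse-Gamma(63/10, 1077/4)
obs 10: x=-1/2 → posterior Inverse-Gamma(34/5, 2203/8)
obs 11: x=0 → posterior Inverse-Gamma(73/10, 2267/8)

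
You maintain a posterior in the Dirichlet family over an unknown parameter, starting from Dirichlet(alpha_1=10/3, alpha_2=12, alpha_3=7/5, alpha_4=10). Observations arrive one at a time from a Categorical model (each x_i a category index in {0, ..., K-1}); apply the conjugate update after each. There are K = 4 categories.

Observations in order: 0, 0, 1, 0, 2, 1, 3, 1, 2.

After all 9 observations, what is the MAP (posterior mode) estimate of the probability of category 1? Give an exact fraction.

obs 1: x=0 → posterior Dirichlet(13/3, 12, 7/5, 10)
obs 2: x=0 → posterior Dirichlet(16/3, 12, 7/5, 10)
obs 3: x=1 → posterior Dirichlet(16/3, 13, 7/5, 10)
obs 4: x=0 → posterior Dirichlet(19/3, 13, 7/5, 10)
obs 5: x=2 → posterior Dirichlet(19/3, 13, 12/5, 10)
obs 6: x=1 → posterior Dirichlet(19/3, 14, 12/5, 10)
obs 7: x=3 → posterior Dirichlet(19/3, 14, 12/5, 11)
obs 8: x=1 → posterior Dirichlet(19/3, 15, 12/5, 11)
obs 9: x=2 → posterior Dirichlet(19/3, 15, 17/5, 11)

15/34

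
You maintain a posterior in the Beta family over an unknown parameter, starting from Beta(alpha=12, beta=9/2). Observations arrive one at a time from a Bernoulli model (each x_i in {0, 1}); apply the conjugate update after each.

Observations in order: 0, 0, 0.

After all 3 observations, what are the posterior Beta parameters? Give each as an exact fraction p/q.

alpha=12, beta=15/2

obs 1: x=0 → posterior Beta(12, 11/2)
obs 2: x=0 → posterior Beta(12, 13/2)
obs 3: x=0 → posterior Beta(12, 15/2)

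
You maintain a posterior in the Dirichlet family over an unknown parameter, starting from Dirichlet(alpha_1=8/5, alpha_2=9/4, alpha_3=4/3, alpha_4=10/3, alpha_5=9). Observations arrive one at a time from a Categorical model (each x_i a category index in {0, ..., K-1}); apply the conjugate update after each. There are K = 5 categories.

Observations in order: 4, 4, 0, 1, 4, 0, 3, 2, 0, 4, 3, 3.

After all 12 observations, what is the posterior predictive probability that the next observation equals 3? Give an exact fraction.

obs 1: x=4 → posterior Dirichlet(8/5, 9/4, 4/3, 10/3, 10)
obs 2: x=4 → posterior Dirichlet(8/5, 9/4, 4/3, 10/3, 11)
obs 3: x=0 → posterior Dirichlet(13/5, 9/4, 4/3, 10/3, 11)
obs 4: x=1 → posterior Dirichlet(13/5, 13/4, 4/3, 10/3, 11)
obs 5: x=4 → posterior Dirichlet(13/5, 13/4, 4/3, 10/3, 12)
obs 6: x=0 → posterior Dirichlet(18/5, 13/4, 4/3, 10/3, 12)
obs 7: x=3 → posterior Dirichlet(18/5, 13/4, 4/3, 13/3, 12)
obs 8: x=2 → posterior Dirichlet(18/5, 13/4, 7/3, 13/3, 12)
obs 9: x=0 → posterior Dirichlet(23/5, 13/4, 7/3, 13/3, 12)
obs 10: x=4 → posterior Dirichlet(23/5, 13/4, 7/3, 13/3, 13)
obs 11: x=3 → posterior Dirichlet(23/5, 13/4, 7/3, 16/3, 13)
obs 12: x=3 → posterior Dirichlet(23/5, 13/4, 7/3, 19/3, 13)

380/1771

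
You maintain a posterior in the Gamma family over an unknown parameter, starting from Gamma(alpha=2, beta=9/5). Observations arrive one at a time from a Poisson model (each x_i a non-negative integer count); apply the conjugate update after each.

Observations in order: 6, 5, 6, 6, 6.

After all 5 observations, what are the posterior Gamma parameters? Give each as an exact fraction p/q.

obs 1: x=6 → posterior Gamma(8, 14/5)
obs 2: x=5 → posterior Gamma(13, 19/5)
obs 3: x=6 → posterior Gamma(19, 24/5)
obs 4: x=6 → posterior Gamma(25, 29/5)
obs 5: x=6 → posterior Gamma(31, 34/5)

alpha=31, beta=34/5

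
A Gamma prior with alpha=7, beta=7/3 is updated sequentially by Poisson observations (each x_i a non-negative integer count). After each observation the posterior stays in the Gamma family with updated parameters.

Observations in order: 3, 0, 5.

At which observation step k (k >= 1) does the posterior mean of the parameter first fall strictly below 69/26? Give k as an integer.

obs 1: x=3 → posterior Gamma(10, 10/3)
obs 2: x=0 → posterior Gamma(10, 13/3)
obs 3: x=5 → posterior Gamma(15, 16/3)

k = 2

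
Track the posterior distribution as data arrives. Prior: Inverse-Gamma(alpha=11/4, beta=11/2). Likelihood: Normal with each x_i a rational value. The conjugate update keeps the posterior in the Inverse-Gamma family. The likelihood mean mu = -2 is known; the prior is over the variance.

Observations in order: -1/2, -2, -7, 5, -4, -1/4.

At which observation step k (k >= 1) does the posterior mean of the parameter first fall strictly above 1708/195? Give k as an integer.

obs 1: x=-1/2 → posterior Inverse-Gamma(13/4, 53/8)
obs 2: x=-2 → posterior Inverse-Gamma(15/4, 53/8)
obs 3: x=-7 → posterior Inverse-Gamma(17/4, 153/8)
obs 4: x=5 → posterior Inverse-Gamma(19/4, 349/8)
obs 5: x=-4 → posterior Inverse-Gamma(21/4, 365/8)
obs 6: x=-1/4 → posterior Inverse-Gamma(23/4, 1509/32)

k = 4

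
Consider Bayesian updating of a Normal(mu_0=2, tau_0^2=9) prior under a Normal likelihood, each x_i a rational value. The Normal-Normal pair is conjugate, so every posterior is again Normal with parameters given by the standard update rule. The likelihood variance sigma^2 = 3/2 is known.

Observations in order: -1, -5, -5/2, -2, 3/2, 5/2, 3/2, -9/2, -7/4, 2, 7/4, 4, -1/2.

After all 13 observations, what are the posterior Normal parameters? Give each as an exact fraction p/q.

mu_0=-22/79, tau_0^2=9/79

obs 1: x=-1 → posterior Normal(-4/7, 9/7)
obs 2: x=-5 → posterior Normal(-34/13, 9/13)
obs 3: x=-5/2 → posterior Normal(-49/19, 9/19)
obs 4: x=-2 → posterior Normal(-61/25, 9/25)
obs 5: x=3/2 → posterior Normal(-52/31, 9/31)
obs 6: x=5/2 → posterior Normal(-1, 9/37)
obs 7: x=3/2 → posterior Normal(-28/43, 9/43)
obs 8: x=-9/2 → posterior Normal(-55/49, 9/49)
obs 9: x=-7/4 → posterior Normal(-131/110, 9/55)
obs 10: x=2 → posterior Normal(-107/122, 9/61)
obs 11: x=7/4 → posterior Normal(-43/67, 9/67)
obs 12: x=4 → posterior Normal(-19/73, 9/73)
obs 13: x=-1/2 → posterior Normal(-22/79, 9/79)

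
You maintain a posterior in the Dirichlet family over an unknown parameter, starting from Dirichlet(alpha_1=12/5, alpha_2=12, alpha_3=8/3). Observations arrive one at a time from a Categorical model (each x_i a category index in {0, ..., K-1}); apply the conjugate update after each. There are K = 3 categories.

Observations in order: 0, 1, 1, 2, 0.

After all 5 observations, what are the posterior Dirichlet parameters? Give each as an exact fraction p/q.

alpha_1=22/5, alpha_2=14, alpha_3=11/3

obs 1: x=0 → posterior Dirichlet(17/5, 12, 8/3)
obs 2: x=1 → posterior Dirichlet(17/5, 13, 8/3)
obs 3: x=1 → posterior Dirichlet(17/5, 14, 8/3)
obs 4: x=2 → posterior Dirichlet(17/5, 14, 11/3)
obs 5: x=0 → posterior Dirichlet(22/5, 14, 11/3)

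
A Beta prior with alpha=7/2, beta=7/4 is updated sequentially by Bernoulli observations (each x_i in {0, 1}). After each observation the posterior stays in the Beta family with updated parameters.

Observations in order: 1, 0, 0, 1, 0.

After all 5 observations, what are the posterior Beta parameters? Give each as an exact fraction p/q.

obs 1: x=1 → posterior Beta(9/2, 7/4)
obs 2: x=0 → posterior Beta(9/2, 11/4)
obs 3: x=0 → posterior Beta(9/2, 15/4)
obs 4: x=1 → posterior Beta(11/2, 15/4)
obs 5: x=0 → posterior Beta(11/2, 19/4)

alpha=11/2, beta=19/4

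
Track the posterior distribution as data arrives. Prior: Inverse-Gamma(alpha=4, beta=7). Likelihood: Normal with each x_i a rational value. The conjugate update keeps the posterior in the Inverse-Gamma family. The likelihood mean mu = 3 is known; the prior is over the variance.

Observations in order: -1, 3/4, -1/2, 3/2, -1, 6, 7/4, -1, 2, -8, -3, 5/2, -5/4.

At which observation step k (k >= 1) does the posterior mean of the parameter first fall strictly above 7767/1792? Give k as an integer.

k = 2

obs 1: x=-1 → posterior Inverse-Gamma(9/2, 15)
obs 2: x=3/4 → posterior Inverse-Gamma(5, 561/32)
obs 3: x=-1/2 → posterior Inverse-Gamma(11/2, 757/32)
obs 4: x=3/2 → posterior Inverse-Gamma(6, 793/32)
obs 5: x=-1 → posterior Inverse-Gamma(13/2, 1049/32)
obs 6: x=6 → posterior Inverse-Gamma(7, 1193/32)
obs 7: x=7/4 → posterior Inverse-Gamma(15/2, 609/16)
obs 8: x=-1 → posterior Inverse-Gamma(8, 737/16)
obs 9: x=2 → posterior Inverse-Gamma(17/2, 745/16)
obs 10: x=-8 → posterior Inverse-Gamma(9, 1713/16)
obs 11: x=-3 → posterior Inverse-Gamma(19/2, 2001/16)
obs 12: x=5/2 → posterior Inverse-Gamma(10, 2003/16)
obs 13: x=-5/4 → posterior Inverse-Gamma(21/2, 4295/32)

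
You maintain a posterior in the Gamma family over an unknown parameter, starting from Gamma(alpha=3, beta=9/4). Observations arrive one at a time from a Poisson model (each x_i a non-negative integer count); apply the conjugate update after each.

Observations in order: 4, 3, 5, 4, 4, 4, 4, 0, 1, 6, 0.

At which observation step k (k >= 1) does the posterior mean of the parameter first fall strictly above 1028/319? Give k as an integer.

k = 6

obs 1: x=4 → posterior Gamma(7, 13/4)
obs 2: x=3 → posterior Gamma(10, 17/4)
obs 3: x=5 → posterior Gamma(15, 21/4)
obs 4: x=4 → posterior Gamma(19, 25/4)
obs 5: x=4 → posterior Gamma(23, 29/4)
obs 6: x=4 → posterior Gamma(27, 33/4)
obs 7: x=4 → posterior Gamma(31, 37/4)
obs 8: x=0 → posterior Gamma(31, 41/4)
obs 9: x=1 → posterior Gamma(32, 45/4)
obs 10: x=6 → posterior Gamma(38, 49/4)
obs 11: x=0 → posterior Gamma(38, 53/4)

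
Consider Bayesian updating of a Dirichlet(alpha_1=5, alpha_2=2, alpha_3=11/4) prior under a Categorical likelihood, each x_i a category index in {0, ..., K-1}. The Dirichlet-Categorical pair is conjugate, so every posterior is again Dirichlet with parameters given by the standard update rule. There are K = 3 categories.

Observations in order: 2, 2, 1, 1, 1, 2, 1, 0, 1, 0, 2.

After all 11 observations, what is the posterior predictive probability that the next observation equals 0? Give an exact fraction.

obs 1: x=2 → posterior Dirichlet(5, 2, 15/4)
obs 2: x=2 → posterior Dirichlet(5, 2, 19/4)
obs 3: x=1 → posterior Dirichlet(5, 3, 19/4)
obs 4: x=1 → posterior Dirichlet(5, 4, 19/4)
obs 5: x=1 → posterior Dirichlet(5, 5, 19/4)
obs 6: x=2 → posterior Dirichlet(5, 5, 23/4)
obs 7: x=1 → posterior Dirichlet(5, 6, 23/4)
obs 8: x=0 → posterior Dirichlet(6, 6, 23/4)
obs 9: x=1 → posterior Dirichlet(6, 7, 23/4)
obs 10: x=0 → posterior Dirichlet(7, 7, 23/4)
obs 11: x=2 → posterior Dirichlet(7, 7, 27/4)

28/83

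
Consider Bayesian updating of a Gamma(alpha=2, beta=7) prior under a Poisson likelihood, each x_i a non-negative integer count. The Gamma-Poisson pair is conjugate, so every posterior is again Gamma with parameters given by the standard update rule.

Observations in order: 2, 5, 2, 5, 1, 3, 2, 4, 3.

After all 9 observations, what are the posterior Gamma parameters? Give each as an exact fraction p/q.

alpha=29, beta=16

obs 1: x=2 → posterior Gamma(4, 8)
obs 2: x=5 → posterior Gamma(9, 9)
obs 3: x=2 → posterior Gamma(11, 10)
obs 4: x=5 → posterior Gamma(16, 11)
obs 5: x=1 → posterior Gamma(17, 12)
obs 6: x=3 → posterior Gamma(20, 13)
obs 7: x=2 → posterior Gamma(22, 14)
obs 8: x=4 → posterior Gamma(26, 15)
obs 9: x=3 → posterior Gamma(29, 16)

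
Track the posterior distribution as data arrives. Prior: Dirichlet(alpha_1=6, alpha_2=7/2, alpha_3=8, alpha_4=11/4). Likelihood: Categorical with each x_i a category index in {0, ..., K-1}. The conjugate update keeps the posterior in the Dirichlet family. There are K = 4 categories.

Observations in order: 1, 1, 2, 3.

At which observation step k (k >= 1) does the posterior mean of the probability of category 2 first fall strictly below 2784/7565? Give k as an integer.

obs 1: x=1 → posterior Dirichlet(6, 9/2, 8, 11/4)
obs 2: x=1 → posterior Dirichlet(6, 11/2, 8, 11/4)
obs 3: x=2 → posterior Dirichlet(6, 11/2, 9, 11/4)
obs 4: x=3 → posterior Dirichlet(6, 11/2, 9, 15/4)

k = 2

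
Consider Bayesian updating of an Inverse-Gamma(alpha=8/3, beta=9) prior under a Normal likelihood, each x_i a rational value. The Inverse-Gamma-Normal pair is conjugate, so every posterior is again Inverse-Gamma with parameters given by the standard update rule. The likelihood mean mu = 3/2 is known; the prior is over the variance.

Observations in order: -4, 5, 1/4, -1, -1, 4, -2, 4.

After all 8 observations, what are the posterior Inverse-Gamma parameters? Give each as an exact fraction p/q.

obs 1: x=-4 → posterior Inverse-Gamma(19/6, 193/8)
obs 2: x=5 → posterior Inverse-Gamma(11/3, 121/4)
obs 3: x=1/4 → posterior Inverse-Gamma(25/6, 993/32)
obs 4: x=-1 → posterior Inverse-Gamma(14/3, 1093/32)
obs 5: x=-1 → posterior Inverse-Gamma(31/6, 1193/32)
obs 6: x=4 → posterior Inverse-Gamma(17/3, 1293/32)
obs 7: x=-2 → posterior Inverse-Gamma(37/6, 1489/32)
obs 8: x=4 → posterior Inverse-Gamma(20/3, 1589/32)

alpha=20/3, beta=1589/32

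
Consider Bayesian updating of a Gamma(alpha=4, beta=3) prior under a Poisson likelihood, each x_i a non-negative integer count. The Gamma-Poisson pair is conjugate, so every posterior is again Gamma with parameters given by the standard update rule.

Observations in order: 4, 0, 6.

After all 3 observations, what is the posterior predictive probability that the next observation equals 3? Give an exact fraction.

6269133127680/33232930569601

obs 1: x=4 → posterior Gamma(8, 4)
obs 2: x=0 → posterior Gamma(8, 5)
obs 3: x=6 → posterior Gamma(14, 6)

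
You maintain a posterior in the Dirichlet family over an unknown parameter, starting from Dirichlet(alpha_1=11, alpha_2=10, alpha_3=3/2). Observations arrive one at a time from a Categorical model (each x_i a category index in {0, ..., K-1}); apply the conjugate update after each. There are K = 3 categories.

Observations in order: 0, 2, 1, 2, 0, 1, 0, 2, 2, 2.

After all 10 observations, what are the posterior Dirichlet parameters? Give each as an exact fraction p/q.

obs 1: x=0 → posterior Dirichlet(12, 10, 3/2)
obs 2: x=2 → posterior Dirichlet(12, 10, 5/2)
obs 3: x=1 → posterior Dirichlet(12, 11, 5/2)
obs 4: x=2 → posterior Dirichlet(12, 11, 7/2)
obs 5: x=0 → posterior Dirichlet(13, 11, 7/2)
obs 6: x=1 → posterior Dirichlet(13, 12, 7/2)
obs 7: x=0 → posterior Dirichlet(14, 12, 7/2)
obs 8: x=2 → posterior Dirichlet(14, 12, 9/2)
obs 9: x=2 → posterior Dirichlet(14, 12, 11/2)
obs 10: x=2 → posterior Dirichlet(14, 12, 13/2)

alpha_1=14, alpha_2=12, alpha_3=13/2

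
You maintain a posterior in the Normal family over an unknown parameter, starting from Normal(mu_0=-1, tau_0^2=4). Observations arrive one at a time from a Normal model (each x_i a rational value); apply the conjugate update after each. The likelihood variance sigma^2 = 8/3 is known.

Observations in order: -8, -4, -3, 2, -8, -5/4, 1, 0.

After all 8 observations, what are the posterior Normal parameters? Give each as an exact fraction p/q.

obs 1: x=-8 → posterior Normal(-26/5, 8/5)
obs 2: x=-4 → posterior Normal(-19/4, 1)
obs 3: x=-3 → posterior Normal(-47/11, 8/11)
obs 4: x=2 → posterior Normal(-41/14, 4/7)
obs 5: x=-8 → posterior Normal(-65/17, 8/17)
obs 6: x=-5/4 → posterior Normal(-55/16, 2/5)
obs 7: x=1 → posterior Normal(-263/92, 8/23)
obs 8: x=0 → posterior Normal(-263/104, 4/13)

mu_0=-263/104, tau_0^2=4/13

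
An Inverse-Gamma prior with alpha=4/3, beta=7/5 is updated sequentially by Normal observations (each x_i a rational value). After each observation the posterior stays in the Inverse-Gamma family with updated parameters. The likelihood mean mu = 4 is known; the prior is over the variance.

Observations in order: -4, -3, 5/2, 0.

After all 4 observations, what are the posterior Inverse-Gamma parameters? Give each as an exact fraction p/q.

obs 1: x=-4 → posterior Inverse-Gamma(11/6, 167/5)
obs 2: x=-3 → posterior Inverse-Gamma(7/3, 579/10)
obs 3: x=5/2 → posterior Inverse-Gamma(17/6, 2361/40)
obs 4: x=0 → posterior Inverse-Gamma(10/3, 2681/40)

alpha=10/3, beta=2681/40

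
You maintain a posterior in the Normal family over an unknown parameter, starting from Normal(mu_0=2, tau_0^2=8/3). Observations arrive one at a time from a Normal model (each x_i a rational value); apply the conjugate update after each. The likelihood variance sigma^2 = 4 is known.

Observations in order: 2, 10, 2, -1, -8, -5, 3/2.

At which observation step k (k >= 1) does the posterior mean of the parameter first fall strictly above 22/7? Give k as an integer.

k = 2

obs 1: x=2 → posterior Normal(2, 8/5)
obs 2: x=10 → posterior Normal(30/7, 8/7)
obs 3: x=2 → posterior Normal(34/9, 8/9)
obs 4: x=-1 → posterior Normal(32/11, 8/11)
obs 5: x=-8 → posterior Normal(16/13, 8/13)
obs 6: x=-5 → posterior Normal(2/5, 8/15)
obs 7: x=3/2 → posterior Normal(9/17, 8/17)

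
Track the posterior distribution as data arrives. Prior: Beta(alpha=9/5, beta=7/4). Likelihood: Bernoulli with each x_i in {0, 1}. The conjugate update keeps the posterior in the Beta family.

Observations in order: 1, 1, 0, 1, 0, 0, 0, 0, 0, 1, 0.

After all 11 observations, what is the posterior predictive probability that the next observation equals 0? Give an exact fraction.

obs 1: x=1 → posterior Beta(14/5, 7/4)
obs 2: x=1 → posterior Beta(19/5, 7/4)
obs 3: x=0 → posterior Beta(19/5, 11/4)
obs 4: x=1 → posterior Beta(24/5, 11/4)
obs 5: x=0 → posterior Beta(24/5, 15/4)
obs 6: x=0 → posterior Beta(24/5, 19/4)
obs 7: x=0 → posterior Beta(24/5, 23/4)
obs 8: x=0 → posterior Beta(24/5, 27/4)
obs 9: x=0 → posterior Beta(24/5, 31/4)
obs 10: x=1 → posterior Beta(29/5, 31/4)
obs 11: x=0 → posterior Beta(29/5, 35/4)

175/291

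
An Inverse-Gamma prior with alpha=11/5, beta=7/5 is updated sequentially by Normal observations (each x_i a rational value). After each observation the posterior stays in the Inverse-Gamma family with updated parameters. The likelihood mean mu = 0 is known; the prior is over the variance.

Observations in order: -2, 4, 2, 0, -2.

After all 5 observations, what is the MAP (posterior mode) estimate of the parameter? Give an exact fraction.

154/57

obs 1: x=-2 → posterior Inverse-Gamma(27/10, 17/5)
obs 2: x=4 → posterior Inverse-Gamma(16/5, 57/5)
obs 3: x=2 → posterior Inverse-Gamma(37/10, 67/5)
obs 4: x=0 → posterior Inverse-Gamma(21/5, 67/5)
obs 5: x=-2 → posterior Inverse-Gamma(47/10, 77/5)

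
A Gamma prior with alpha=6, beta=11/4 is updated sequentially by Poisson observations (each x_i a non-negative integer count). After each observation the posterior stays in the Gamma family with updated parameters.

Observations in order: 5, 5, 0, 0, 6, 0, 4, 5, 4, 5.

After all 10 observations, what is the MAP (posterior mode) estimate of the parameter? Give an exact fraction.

obs 1: x=5 → posterior Gamma(11, 15/4)
obs 2: x=5 → posterior Gamma(16, 19/4)
obs 3: x=0 → posterior Gamma(16, 23/4)
obs 4: x=0 → posterior Gamma(16, 27/4)
obs 5: x=6 → posterior Gamma(22, 31/4)
obs 6: x=0 → posterior Gamma(22, 35/4)
obs 7: x=4 → posterior Gamma(26, 39/4)
obs 8: x=5 → posterior Gamma(31, 43/4)
obs 9: x=4 → posterior Gamma(35, 47/4)
obs 10: x=5 → posterior Gamma(40, 51/4)

52/17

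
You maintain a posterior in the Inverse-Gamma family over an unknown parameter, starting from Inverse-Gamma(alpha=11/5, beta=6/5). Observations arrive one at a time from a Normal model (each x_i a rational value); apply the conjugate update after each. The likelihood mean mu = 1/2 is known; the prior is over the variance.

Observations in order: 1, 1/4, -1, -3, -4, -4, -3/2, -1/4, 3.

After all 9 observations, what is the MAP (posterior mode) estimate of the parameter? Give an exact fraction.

2741/616

obs 1: x=1 → posterior Inverse-Gamma(27/10, 53/40)
obs 2: x=1/4 → posterior Inverse-Gamma(16/5, 217/160)
obs 3: x=-1 → posterior Inverse-Gamma(37/10, 397/160)
obs 4: x=-3 → posterior Inverse-Gamma(21/5, 1377/160)
obs 5: x=-4 → posterior Inverse-Gamma(47/10, 2997/160)
obs 6: x=-4 → posterior Inverse-Gamma(26/5, 4617/160)
obs 7: x=-3/2 → posterior Inverse-Gamma(57/10, 4937/160)
obs 8: x=-1/4 → posterior Inverse-Gamma(31/5, 2491/80)
obs 9: x=3 → posterior Inverse-Gamma(67/10, 2741/80)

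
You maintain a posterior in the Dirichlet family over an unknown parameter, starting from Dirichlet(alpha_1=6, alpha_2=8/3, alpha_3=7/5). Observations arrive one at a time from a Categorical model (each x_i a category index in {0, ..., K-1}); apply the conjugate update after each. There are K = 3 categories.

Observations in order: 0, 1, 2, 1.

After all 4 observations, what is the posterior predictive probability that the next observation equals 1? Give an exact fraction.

obs 1: x=0 → posterior Dirichlet(7, 8/3, 7/5)
obs 2: x=1 → posterior Dirichlet(7, 11/3, 7/5)
obs 3: x=2 → posterior Dirichlet(7, 11/3, 12/5)
obs 4: x=1 → posterior Dirichlet(7, 14/3, 12/5)

70/211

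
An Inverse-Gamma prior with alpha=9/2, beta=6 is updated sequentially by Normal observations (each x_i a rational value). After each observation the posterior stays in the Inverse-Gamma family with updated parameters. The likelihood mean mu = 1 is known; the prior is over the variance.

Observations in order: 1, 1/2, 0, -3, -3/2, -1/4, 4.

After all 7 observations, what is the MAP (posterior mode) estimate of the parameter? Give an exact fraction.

737/288

obs 1: x=1 → posterior Inverse-Gamma(5, 6)
obs 2: x=1/2 → posterior Inverse-Gamma(11/2, 49/8)
obs 3: x=0 → posterior Inverse-Gamma(6, 53/8)
obs 4: x=-3 → posterior Inverse-Gamma(13/2, 117/8)
obs 5: x=-3/2 → posterior Inverse-Gamma(7, 71/4)
obs 6: x=-1/4 → posterior Inverse-Gamma(15/2, 593/32)
obs 7: x=4 → posterior Inverse-Gamma(8, 737/32)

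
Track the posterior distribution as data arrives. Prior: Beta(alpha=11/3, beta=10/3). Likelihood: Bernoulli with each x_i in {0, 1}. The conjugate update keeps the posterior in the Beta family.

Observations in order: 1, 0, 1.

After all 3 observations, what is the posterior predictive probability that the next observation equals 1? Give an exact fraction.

17/30

obs 1: x=1 → posterior Beta(14/3, 10/3)
obs 2: x=0 → posterior Beta(14/3, 13/3)
obs 3: x=1 → posterior Beta(17/3, 13/3)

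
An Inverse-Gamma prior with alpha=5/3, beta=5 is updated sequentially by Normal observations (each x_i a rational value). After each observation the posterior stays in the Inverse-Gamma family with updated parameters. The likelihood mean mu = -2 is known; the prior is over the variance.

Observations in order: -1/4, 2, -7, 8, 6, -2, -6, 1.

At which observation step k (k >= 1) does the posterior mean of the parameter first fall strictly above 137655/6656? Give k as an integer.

obs 1: x=-1/4 → posterior Inverse-Gamma(13/6, 209/32)
obs 2: x=2 → posterior Inverse-Gamma(8/3, 465/32)
obs 3: x=-7 → posterior Inverse-Gamma(19/6, 865/32)
obs 4: x=8 → posterior Inverse-Gamma(11/3, 2465/32)
obs 5: x=6 → posterior Inverse-Gamma(25/6, 3489/32)
obs 6: x=-2 → posterior Inverse-Gamma(14/3, 3489/32)
obs 7: x=-6 → posterior Inverse-Gamma(31/6, 3745/32)
obs 8: x=1 → posterior Inverse-Gamma(17/3, 3889/32)

k = 4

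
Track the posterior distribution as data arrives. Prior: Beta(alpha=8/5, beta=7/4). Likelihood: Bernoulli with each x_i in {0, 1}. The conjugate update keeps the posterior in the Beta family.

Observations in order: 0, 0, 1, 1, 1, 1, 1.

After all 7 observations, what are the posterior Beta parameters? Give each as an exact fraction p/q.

alpha=33/5, beta=15/4

obs 1: x=0 → posterior Beta(8/5, 11/4)
obs 2: x=0 → posterior Beta(8/5, 15/4)
obs 3: x=1 → posterior Beta(13/5, 15/4)
obs 4: x=1 → posterior Beta(18/5, 15/4)
obs 5: x=1 → posterior Beta(23/5, 15/4)
obs 6: x=1 → posterior Beta(28/5, 15/4)
obs 7: x=1 → posterior Beta(33/5, 15/4)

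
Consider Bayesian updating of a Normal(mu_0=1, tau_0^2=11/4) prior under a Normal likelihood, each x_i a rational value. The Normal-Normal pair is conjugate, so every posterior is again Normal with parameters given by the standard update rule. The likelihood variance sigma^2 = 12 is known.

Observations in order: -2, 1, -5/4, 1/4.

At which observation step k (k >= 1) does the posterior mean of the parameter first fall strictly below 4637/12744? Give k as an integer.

obs 1: x=-2 → posterior Normal(26/59, 132/59)
obs 2: x=1 → posterior Normal(37/70, 66/35)
obs 3: x=-5/4 → posterior Normal(31/108, 44/27)
obs 4: x=1/4 → posterior Normal(13/46, 33/23)

k = 3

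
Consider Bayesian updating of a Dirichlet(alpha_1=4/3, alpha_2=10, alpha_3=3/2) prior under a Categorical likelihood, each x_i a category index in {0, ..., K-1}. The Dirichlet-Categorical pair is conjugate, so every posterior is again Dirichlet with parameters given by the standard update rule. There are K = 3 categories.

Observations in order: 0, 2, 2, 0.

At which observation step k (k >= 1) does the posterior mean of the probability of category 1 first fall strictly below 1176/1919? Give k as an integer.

k = 4

obs 1: x=0 → posterior Dirichlet(7/3, 10, 3/2)
obs 2: x=2 → posterior Dirichlet(7/3, 10, 5/2)
obs 3: x=2 → posterior Dirichlet(7/3, 10, 7/2)
obs 4: x=0 → posterior Dirichlet(10/3, 10, 7/2)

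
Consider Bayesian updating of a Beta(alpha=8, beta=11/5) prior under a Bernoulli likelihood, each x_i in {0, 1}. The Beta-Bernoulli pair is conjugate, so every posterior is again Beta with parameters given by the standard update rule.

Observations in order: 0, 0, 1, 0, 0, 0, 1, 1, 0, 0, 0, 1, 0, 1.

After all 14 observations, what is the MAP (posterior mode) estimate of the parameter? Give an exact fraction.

obs 1: x=0 → posterior Beta(8, 16/5)
obs 2: x=0 → posterior Beta(8, 21/5)
obs 3: x=1 → posterior Beta(9, 21/5)
obs 4: x=0 → posterior Beta(9, 26/5)
obs 5: x=0 → posterior Beta(9, 31/5)
obs 6: x=0 → posterior Beta(9, 36/5)
obs 7: x=1 → posterior Beta(10, 36/5)
obs 8: x=1 → posterior Beta(11, 36/5)
obs 9: x=0 → posterior Beta(11, 41/5)
obs 10: x=0 → posterior Beta(11, 46/5)
obs 11: x=0 → posterior Beta(11, 51/5)
obs 12: x=1 → posterior Beta(12, 51/5)
obs 13: x=0 → posterior Beta(12, 56/5)
obs 14: x=1 → posterior Beta(13, 56/5)

20/37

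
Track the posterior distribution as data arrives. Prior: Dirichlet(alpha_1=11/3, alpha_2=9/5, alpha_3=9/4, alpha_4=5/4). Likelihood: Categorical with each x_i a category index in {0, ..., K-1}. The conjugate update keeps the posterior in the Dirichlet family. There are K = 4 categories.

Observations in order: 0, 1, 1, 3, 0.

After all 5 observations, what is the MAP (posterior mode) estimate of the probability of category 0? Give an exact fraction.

obs 1: x=0 → posterior Dirichlet(14/3, 9/5, 9/4, 5/4)
obs 2: x=1 → posterior Dirichlet(14/3, 14/5, 9/4, 5/4)
obs 3: x=1 → posterior Dirichlet(14/3, 19/5, 9/4, 5/4)
obs 4: x=3 → posterior Dirichlet(14/3, 19/5, 9/4, 9/4)
obs 5: x=0 → posterior Dirichlet(17/3, 19/5, 9/4, 9/4)

140/299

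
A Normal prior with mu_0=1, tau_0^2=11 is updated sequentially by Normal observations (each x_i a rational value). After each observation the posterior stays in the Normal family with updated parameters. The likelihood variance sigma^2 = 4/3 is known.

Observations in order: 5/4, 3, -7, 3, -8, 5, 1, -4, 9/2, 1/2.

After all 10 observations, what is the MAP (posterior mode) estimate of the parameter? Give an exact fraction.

obs 1: x=5/4 → posterior Normal(181/148, 44/37)
obs 2: x=3 → posterior Normal(577/280, 22/35)
obs 3: x=-7 → posterior Normal(-347/412, 44/103)
obs 4: x=3 → posterior Normal(49/544, 11/34)
obs 5: x=-8 → posterior Normal(-1007/676, 44/169)
obs 6: x=5 → posterior Normal(-347/808, 22/101)
obs 7: x=1 → posterior Normal(-43/188, 44/235)
obs 8: x=-4 → posterior Normal(-743/1072, 11/67)
obs 9: x=9/2 → posterior Normal(-149/1204, 44/301)
obs 10: x=1/2 → posterior Normal(-83/1336, 22/167)

-83/1336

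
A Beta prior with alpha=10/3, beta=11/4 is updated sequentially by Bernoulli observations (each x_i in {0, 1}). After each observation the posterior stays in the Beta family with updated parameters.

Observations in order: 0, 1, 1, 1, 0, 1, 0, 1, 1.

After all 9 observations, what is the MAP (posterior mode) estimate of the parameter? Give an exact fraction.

100/157

obs 1: x=0 → posterior Beta(10/3, 15/4)
obs 2: x=1 → posterior Beta(13/3, 15/4)
obs 3: x=1 → posterior Beta(16/3, 15/4)
obs 4: x=1 → posterior Beta(19/3, 15/4)
obs 5: x=0 → posterior Beta(19/3, 19/4)
obs 6: x=1 → posterior Beta(22/3, 19/4)
obs 7: x=0 → posterior Beta(22/3, 23/4)
obs 8: x=1 → posterior Beta(25/3, 23/4)
obs 9: x=1 → posterior Beta(28/3, 23/4)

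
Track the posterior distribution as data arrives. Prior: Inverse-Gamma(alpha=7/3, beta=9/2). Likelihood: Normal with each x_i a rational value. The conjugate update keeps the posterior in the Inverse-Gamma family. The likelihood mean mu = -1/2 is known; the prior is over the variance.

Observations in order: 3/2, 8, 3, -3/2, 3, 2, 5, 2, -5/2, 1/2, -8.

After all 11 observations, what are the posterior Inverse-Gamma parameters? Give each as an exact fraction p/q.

obs 1: x=3/2 → posterior Inverse-Gamma(17/6, 13/2)
obs 2: x=8 → posterior Inverse-Gamma(10/3, 341/8)
obs 3: x=3 → posterior Inverse-Gamma(23/6, 195/4)
obs 4: x=-3/2 → posterior Inverse-Gamma(13/3, 197/4)
obs 5: x=3 → posterior Inverse-Gamma(29/6, 443/8)
obs 6: x=2 → posterior Inverse-Gamma(16/3, 117/2)
obs 7: x=5 → posterior Inverse-Gamma(35/6, 589/8)
obs 8: x=2 → posterior Inverse-Gamma(19/3, 307/4)
obs 9: x=-5/2 → posterior Inverse-Gamma(41/6, 315/4)
obs 10: x=1/2 → posterior Inverse-Gamma(22/3, 317/4)
obs 11: x=-8 → posterior Inverse-Gamma(47/6, 859/8)

alpha=47/6, beta=859/8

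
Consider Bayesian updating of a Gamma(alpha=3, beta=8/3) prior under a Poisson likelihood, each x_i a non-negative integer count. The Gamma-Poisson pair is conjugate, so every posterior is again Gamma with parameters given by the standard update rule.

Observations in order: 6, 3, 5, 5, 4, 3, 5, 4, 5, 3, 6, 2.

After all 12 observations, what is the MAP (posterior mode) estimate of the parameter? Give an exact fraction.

obs 1: x=6 → posterior Gamma(9, 11/3)
obs 2: x=3 → posterior Gamma(12, 14/3)
obs 3: x=5 → posterior Gamma(17, 17/3)
obs 4: x=5 → posterior Gamma(22, 20/3)
obs 5: x=4 → posterior Gamma(26, 23/3)
obs 6: x=3 → posterior Gamma(29, 26/3)
obs 7: x=5 → posterior Gamma(34, 29/3)
obs 8: x=4 → posterior Gamma(38, 32/3)
obs 9: x=5 → posterior Gamma(43, 35/3)
obs 10: x=3 → posterior Gamma(46, 38/3)
obs 11: x=6 → posterior Gamma(52, 41/3)
obs 12: x=2 → posterior Gamma(54, 44/3)

159/44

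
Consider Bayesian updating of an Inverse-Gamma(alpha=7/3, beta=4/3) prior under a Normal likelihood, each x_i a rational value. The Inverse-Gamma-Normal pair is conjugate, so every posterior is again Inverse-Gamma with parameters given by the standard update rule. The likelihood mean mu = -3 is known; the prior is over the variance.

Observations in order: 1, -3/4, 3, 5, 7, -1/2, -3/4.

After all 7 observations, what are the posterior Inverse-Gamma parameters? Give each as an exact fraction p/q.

alpha=35/6, beta=5641/48

obs 1: x=1 → posterior Inverse-Gamma(17/6, 28/3)
obs 2: x=-3/4 → posterior Inverse-Gamma(10/3, 1139/96)
obs 3: x=3 → posterior Inverse-Gamma(23/6, 2867/96)
obs 4: x=5 → posterior Inverse-Gamma(13/3, 5939/96)
obs 5: x=7 → posterior Inverse-Gamma(29/6, 10739/96)
obs 6: x=-1/2 → posterior Inverse-Gamma(16/3, 11039/96)
obs 7: x=-3/4 → posterior Inverse-Gamma(35/6, 5641/48)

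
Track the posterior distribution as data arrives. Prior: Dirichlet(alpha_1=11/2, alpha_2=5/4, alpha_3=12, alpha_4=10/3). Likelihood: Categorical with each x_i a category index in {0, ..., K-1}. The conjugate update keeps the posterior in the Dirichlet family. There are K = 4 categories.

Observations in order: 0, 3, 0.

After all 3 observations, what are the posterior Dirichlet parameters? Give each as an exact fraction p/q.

obs 1: x=0 → posterior Dirichlet(13/2, 5/4, 12, 10/3)
obs 2: x=3 → posterior Dirichlet(13/2, 5/4, 12, 13/3)
obs 3: x=0 → posterior Dirichlet(15/2, 5/4, 12, 13/3)

alpha_1=15/2, alpha_2=5/4, alpha_3=12, alpha_4=13/3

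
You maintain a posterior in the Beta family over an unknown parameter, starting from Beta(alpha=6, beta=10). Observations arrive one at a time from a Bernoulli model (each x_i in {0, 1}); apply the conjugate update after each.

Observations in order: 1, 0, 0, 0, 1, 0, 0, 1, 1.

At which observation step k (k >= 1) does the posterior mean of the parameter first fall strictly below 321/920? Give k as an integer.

k = 7

obs 1: x=1 → posterior Beta(7, 10)
obs 2: x=0 → posterior Beta(7, 11)
obs 3: x=0 → posterior Beta(7, 12)
obs 4: x=0 → posterior Beta(7, 13)
obs 5: x=1 → posterior Beta(8, 13)
obs 6: x=0 → posterior Beta(8, 14)
obs 7: x=0 → posterior Beta(8, 15)
obs 8: x=1 → posterior Beta(9, 15)
obs 9: x=1 → posterior Beta(10, 15)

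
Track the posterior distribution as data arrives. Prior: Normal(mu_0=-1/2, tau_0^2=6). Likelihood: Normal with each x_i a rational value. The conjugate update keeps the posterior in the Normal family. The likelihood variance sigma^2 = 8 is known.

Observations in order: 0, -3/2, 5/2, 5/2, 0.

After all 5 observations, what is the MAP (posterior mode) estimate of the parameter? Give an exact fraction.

17/38

obs 1: x=0 → posterior Normal(-2/7, 24/7)
obs 2: x=-3/2 → posterior Normal(-13/20, 12/5)
obs 3: x=5/2 → posterior Normal(1/13, 24/13)
obs 4: x=5/2 → posterior Normal(17/32, 3/2)
obs 5: x=0 → posterior Normal(17/38, 24/19)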